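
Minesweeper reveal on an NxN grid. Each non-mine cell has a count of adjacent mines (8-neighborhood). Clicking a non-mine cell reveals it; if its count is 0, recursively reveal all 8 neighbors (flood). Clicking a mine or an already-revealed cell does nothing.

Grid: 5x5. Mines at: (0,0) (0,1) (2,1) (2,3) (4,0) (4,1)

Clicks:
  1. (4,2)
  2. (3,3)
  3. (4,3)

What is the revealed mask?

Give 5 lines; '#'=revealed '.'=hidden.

Click 1 (4,2) count=1: revealed 1 new [(4,2)] -> total=1
Click 2 (3,3) count=1: revealed 1 new [(3,3)] -> total=2
Click 3 (4,3) count=0: revealed 4 new [(3,2) (3,4) (4,3) (4,4)] -> total=6

Answer: .....
.....
.....
..###
..###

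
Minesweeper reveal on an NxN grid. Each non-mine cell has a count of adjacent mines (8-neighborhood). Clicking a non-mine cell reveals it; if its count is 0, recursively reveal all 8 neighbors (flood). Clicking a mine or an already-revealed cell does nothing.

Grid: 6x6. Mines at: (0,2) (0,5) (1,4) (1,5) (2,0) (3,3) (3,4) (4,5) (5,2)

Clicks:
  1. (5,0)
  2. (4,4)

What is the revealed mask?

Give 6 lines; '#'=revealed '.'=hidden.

Answer: ......
......
......
##....
##..#.
##....

Derivation:
Click 1 (5,0) count=0: revealed 6 new [(3,0) (3,1) (4,0) (4,1) (5,0) (5,1)] -> total=6
Click 2 (4,4) count=3: revealed 1 new [(4,4)] -> total=7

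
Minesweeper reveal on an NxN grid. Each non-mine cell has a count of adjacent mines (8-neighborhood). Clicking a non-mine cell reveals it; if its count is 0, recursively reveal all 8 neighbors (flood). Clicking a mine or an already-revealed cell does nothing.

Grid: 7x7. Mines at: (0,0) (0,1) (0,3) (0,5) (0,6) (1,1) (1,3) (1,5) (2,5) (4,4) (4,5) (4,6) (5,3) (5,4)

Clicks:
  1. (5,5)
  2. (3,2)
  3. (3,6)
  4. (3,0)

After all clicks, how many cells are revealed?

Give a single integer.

Answer: 20

Derivation:
Click 1 (5,5) count=4: revealed 1 new [(5,5)] -> total=1
Click 2 (3,2) count=0: revealed 18 new [(2,0) (2,1) (2,2) (2,3) (3,0) (3,1) (3,2) (3,3) (4,0) (4,1) (4,2) (4,3) (5,0) (5,1) (5,2) (6,0) (6,1) (6,2)] -> total=19
Click 3 (3,6) count=3: revealed 1 new [(3,6)] -> total=20
Click 4 (3,0) count=0: revealed 0 new [(none)] -> total=20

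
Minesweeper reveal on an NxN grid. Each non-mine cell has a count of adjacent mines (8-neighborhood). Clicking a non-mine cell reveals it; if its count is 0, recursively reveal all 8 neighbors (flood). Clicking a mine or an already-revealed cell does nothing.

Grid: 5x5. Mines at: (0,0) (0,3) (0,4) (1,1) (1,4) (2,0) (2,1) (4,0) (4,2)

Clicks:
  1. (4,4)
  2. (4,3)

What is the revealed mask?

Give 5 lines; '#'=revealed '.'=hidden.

Answer: .....
.....
...##
...##
...##

Derivation:
Click 1 (4,4) count=0: revealed 6 new [(2,3) (2,4) (3,3) (3,4) (4,3) (4,4)] -> total=6
Click 2 (4,3) count=1: revealed 0 new [(none)] -> total=6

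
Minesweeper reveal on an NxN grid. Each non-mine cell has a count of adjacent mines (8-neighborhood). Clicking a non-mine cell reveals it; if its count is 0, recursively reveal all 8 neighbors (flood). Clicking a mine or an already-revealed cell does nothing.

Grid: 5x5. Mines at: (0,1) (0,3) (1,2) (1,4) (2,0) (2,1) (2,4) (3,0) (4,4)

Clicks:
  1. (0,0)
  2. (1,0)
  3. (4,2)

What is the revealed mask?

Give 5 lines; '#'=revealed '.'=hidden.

Click 1 (0,0) count=1: revealed 1 new [(0,0)] -> total=1
Click 2 (1,0) count=3: revealed 1 new [(1,0)] -> total=2
Click 3 (4,2) count=0: revealed 6 new [(3,1) (3,2) (3,3) (4,1) (4,2) (4,3)] -> total=8

Answer: #....
#....
.....
.###.
.###.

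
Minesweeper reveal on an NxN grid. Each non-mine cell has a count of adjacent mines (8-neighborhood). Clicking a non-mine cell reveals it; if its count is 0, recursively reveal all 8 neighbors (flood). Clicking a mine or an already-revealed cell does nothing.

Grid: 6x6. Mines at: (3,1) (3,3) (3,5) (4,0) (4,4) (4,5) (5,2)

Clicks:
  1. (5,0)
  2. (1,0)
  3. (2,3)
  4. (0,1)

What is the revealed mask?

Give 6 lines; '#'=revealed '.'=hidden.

Answer: ######
######
######
......
......
#.....

Derivation:
Click 1 (5,0) count=1: revealed 1 new [(5,0)] -> total=1
Click 2 (1,0) count=0: revealed 18 new [(0,0) (0,1) (0,2) (0,3) (0,4) (0,5) (1,0) (1,1) (1,2) (1,3) (1,4) (1,5) (2,0) (2,1) (2,2) (2,3) (2,4) (2,5)] -> total=19
Click 3 (2,3) count=1: revealed 0 new [(none)] -> total=19
Click 4 (0,1) count=0: revealed 0 new [(none)] -> total=19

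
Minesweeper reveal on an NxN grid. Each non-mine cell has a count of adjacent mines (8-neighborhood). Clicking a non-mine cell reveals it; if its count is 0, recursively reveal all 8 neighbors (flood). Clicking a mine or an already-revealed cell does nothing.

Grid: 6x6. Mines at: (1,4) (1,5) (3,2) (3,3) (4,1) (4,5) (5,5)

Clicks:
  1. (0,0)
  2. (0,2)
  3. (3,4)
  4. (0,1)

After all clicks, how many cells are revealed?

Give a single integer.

Click 1 (0,0) count=0: revealed 14 new [(0,0) (0,1) (0,2) (0,3) (1,0) (1,1) (1,2) (1,3) (2,0) (2,1) (2,2) (2,3) (3,0) (3,1)] -> total=14
Click 2 (0,2) count=0: revealed 0 new [(none)] -> total=14
Click 3 (3,4) count=2: revealed 1 new [(3,4)] -> total=15
Click 4 (0,1) count=0: revealed 0 new [(none)] -> total=15

Answer: 15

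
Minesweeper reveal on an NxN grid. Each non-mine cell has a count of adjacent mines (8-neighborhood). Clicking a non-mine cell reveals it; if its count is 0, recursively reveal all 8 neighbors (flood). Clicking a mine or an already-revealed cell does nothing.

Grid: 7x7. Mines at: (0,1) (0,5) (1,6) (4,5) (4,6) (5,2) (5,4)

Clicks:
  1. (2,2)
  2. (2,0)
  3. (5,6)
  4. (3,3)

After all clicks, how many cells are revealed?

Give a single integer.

Answer: 31

Derivation:
Click 1 (2,2) count=0: revealed 30 new [(0,2) (0,3) (0,4) (1,0) (1,1) (1,2) (1,3) (1,4) (1,5) (2,0) (2,1) (2,2) (2,3) (2,4) (2,5) (3,0) (3,1) (3,2) (3,3) (3,4) (3,5) (4,0) (4,1) (4,2) (4,3) (4,4) (5,0) (5,1) (6,0) (6,1)] -> total=30
Click 2 (2,0) count=0: revealed 0 new [(none)] -> total=30
Click 3 (5,6) count=2: revealed 1 new [(5,6)] -> total=31
Click 4 (3,3) count=0: revealed 0 new [(none)] -> total=31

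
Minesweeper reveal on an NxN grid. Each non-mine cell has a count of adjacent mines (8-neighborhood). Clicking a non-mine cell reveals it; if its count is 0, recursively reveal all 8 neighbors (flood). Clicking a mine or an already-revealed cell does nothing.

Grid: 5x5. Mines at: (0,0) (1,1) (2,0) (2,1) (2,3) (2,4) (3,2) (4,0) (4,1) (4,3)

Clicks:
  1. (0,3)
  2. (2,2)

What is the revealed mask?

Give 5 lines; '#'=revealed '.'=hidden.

Answer: ..###
..###
..#..
.....
.....

Derivation:
Click 1 (0,3) count=0: revealed 6 new [(0,2) (0,3) (0,4) (1,2) (1,3) (1,4)] -> total=6
Click 2 (2,2) count=4: revealed 1 new [(2,2)] -> total=7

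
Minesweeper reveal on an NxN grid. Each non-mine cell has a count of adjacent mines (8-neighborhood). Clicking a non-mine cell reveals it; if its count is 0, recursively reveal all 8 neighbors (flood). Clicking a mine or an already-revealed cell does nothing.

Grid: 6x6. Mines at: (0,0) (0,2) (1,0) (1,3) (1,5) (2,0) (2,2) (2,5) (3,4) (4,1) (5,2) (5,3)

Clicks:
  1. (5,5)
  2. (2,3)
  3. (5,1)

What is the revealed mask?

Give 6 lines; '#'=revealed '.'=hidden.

Click 1 (5,5) count=0: revealed 4 new [(4,4) (4,5) (5,4) (5,5)] -> total=4
Click 2 (2,3) count=3: revealed 1 new [(2,3)] -> total=5
Click 3 (5,1) count=2: revealed 1 new [(5,1)] -> total=6

Answer: ......
......
...#..
......
....##
.#..##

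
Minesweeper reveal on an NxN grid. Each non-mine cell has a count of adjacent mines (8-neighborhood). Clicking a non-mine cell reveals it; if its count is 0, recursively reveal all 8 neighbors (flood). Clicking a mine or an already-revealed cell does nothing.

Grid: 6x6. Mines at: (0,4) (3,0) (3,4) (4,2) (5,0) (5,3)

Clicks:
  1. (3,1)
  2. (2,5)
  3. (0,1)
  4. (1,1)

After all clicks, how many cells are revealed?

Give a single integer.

Click 1 (3,1) count=2: revealed 1 new [(3,1)] -> total=1
Click 2 (2,5) count=1: revealed 1 new [(2,5)] -> total=2
Click 3 (0,1) count=0: revealed 14 new [(0,0) (0,1) (0,2) (0,3) (1,0) (1,1) (1,2) (1,3) (2,0) (2,1) (2,2) (2,3) (3,2) (3,3)] -> total=16
Click 4 (1,1) count=0: revealed 0 new [(none)] -> total=16

Answer: 16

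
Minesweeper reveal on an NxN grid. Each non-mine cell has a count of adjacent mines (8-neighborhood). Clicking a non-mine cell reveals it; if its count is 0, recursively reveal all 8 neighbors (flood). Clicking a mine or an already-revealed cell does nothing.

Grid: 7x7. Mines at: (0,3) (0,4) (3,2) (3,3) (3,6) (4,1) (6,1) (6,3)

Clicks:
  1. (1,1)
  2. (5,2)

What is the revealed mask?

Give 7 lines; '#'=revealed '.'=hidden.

Click 1 (1,1) count=0: revealed 11 new [(0,0) (0,1) (0,2) (1,0) (1,1) (1,2) (2,0) (2,1) (2,2) (3,0) (3,1)] -> total=11
Click 2 (5,2) count=3: revealed 1 new [(5,2)] -> total=12

Answer: ###....
###....
###....
##.....
.......
..#....
.......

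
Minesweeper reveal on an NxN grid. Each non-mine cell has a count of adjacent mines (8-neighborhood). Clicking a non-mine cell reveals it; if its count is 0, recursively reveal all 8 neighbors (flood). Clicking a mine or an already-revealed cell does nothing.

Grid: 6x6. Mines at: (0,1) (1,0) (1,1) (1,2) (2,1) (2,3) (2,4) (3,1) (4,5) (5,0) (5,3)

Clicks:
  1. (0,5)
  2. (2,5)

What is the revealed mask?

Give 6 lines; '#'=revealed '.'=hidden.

Click 1 (0,5) count=0: revealed 6 new [(0,3) (0,4) (0,5) (1,3) (1,4) (1,5)] -> total=6
Click 2 (2,5) count=1: revealed 1 new [(2,5)] -> total=7

Answer: ...###
...###
.....#
......
......
......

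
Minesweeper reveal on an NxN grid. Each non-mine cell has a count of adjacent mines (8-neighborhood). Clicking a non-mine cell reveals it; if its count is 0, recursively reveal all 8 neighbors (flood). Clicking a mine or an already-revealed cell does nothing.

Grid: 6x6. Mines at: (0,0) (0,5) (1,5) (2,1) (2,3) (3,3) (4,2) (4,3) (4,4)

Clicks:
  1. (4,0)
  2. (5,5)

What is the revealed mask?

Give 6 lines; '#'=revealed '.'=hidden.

Answer: ......
......
......
##....
##....
##...#

Derivation:
Click 1 (4,0) count=0: revealed 6 new [(3,0) (3,1) (4,0) (4,1) (5,0) (5,1)] -> total=6
Click 2 (5,5) count=1: revealed 1 new [(5,5)] -> total=7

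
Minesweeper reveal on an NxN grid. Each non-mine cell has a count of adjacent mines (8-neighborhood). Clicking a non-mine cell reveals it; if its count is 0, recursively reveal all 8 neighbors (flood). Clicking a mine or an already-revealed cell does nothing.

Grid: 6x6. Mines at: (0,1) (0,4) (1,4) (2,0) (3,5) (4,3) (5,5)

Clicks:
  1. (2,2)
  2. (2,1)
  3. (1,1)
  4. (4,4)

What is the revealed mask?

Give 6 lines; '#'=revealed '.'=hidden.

Answer: ......
.###..
.###..
.###..
....#.
......

Derivation:
Click 1 (2,2) count=0: revealed 9 new [(1,1) (1,2) (1,3) (2,1) (2,2) (2,3) (3,1) (3,2) (3,3)] -> total=9
Click 2 (2,1) count=1: revealed 0 new [(none)] -> total=9
Click 3 (1,1) count=2: revealed 0 new [(none)] -> total=9
Click 4 (4,4) count=3: revealed 1 new [(4,4)] -> total=10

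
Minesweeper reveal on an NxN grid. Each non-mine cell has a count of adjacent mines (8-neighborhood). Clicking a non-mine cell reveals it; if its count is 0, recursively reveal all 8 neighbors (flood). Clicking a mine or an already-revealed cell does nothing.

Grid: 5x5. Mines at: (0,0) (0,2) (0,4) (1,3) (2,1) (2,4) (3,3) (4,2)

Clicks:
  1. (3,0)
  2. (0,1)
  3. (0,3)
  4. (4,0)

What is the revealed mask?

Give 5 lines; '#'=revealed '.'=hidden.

Click 1 (3,0) count=1: revealed 1 new [(3,0)] -> total=1
Click 2 (0,1) count=2: revealed 1 new [(0,1)] -> total=2
Click 3 (0,3) count=3: revealed 1 new [(0,3)] -> total=3
Click 4 (4,0) count=0: revealed 3 new [(3,1) (4,0) (4,1)] -> total=6

Answer: .#.#.
.....
.....
##...
##...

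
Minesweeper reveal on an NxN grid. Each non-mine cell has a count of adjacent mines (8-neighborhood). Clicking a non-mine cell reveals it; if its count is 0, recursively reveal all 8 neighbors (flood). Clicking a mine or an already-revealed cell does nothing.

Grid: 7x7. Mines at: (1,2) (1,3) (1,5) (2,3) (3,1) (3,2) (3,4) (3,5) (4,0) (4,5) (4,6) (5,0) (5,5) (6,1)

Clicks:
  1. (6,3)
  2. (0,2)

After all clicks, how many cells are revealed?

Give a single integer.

Answer: 10

Derivation:
Click 1 (6,3) count=0: revealed 9 new [(4,2) (4,3) (4,4) (5,2) (5,3) (5,4) (6,2) (6,3) (6,4)] -> total=9
Click 2 (0,2) count=2: revealed 1 new [(0,2)] -> total=10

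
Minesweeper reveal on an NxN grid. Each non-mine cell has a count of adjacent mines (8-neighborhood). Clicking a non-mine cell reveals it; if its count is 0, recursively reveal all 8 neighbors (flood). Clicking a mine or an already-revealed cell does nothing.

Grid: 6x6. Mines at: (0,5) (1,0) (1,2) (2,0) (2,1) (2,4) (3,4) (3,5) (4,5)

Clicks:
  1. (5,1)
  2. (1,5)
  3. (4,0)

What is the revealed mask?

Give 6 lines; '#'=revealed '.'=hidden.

Click 1 (5,1) count=0: revealed 14 new [(3,0) (3,1) (3,2) (3,3) (4,0) (4,1) (4,2) (4,3) (4,4) (5,0) (5,1) (5,2) (5,3) (5,4)] -> total=14
Click 2 (1,5) count=2: revealed 1 new [(1,5)] -> total=15
Click 3 (4,0) count=0: revealed 0 new [(none)] -> total=15

Answer: ......
.....#
......
####..
#####.
#####.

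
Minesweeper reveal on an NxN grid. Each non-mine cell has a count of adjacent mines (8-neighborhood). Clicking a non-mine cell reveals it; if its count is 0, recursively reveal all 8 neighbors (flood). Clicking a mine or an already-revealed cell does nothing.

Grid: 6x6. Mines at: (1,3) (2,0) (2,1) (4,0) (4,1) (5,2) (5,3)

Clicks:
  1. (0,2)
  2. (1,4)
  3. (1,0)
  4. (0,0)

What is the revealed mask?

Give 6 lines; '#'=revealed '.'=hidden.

Click 1 (0,2) count=1: revealed 1 new [(0,2)] -> total=1
Click 2 (1,4) count=1: revealed 1 new [(1,4)] -> total=2
Click 3 (1,0) count=2: revealed 1 new [(1,0)] -> total=3
Click 4 (0,0) count=0: revealed 4 new [(0,0) (0,1) (1,1) (1,2)] -> total=7

Answer: ###...
###.#.
......
......
......
......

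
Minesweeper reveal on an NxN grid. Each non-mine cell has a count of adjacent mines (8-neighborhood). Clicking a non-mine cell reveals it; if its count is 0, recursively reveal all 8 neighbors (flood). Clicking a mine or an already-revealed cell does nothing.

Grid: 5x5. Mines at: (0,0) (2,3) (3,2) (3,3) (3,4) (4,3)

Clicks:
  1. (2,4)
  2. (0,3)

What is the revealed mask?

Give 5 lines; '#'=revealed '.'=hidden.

Answer: .####
.####
....#
.....
.....

Derivation:
Click 1 (2,4) count=3: revealed 1 new [(2,4)] -> total=1
Click 2 (0,3) count=0: revealed 8 new [(0,1) (0,2) (0,3) (0,4) (1,1) (1,2) (1,3) (1,4)] -> total=9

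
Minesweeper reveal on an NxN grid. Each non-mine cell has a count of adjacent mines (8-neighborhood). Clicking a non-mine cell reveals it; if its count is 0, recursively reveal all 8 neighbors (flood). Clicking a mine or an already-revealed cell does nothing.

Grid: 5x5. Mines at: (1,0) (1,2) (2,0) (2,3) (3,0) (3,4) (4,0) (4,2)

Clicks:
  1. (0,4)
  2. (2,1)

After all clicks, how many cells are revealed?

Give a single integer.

Click 1 (0,4) count=0: revealed 4 new [(0,3) (0,4) (1,3) (1,4)] -> total=4
Click 2 (2,1) count=4: revealed 1 new [(2,1)] -> total=5

Answer: 5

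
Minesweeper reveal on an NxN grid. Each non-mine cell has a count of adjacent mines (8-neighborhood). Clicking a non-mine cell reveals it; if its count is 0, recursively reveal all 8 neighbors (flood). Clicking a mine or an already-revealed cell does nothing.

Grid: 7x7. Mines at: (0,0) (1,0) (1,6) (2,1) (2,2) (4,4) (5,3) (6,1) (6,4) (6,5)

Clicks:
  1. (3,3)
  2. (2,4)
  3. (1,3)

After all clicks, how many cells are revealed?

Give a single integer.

Answer: 16

Derivation:
Click 1 (3,3) count=2: revealed 1 new [(3,3)] -> total=1
Click 2 (2,4) count=0: revealed 15 new [(0,1) (0,2) (0,3) (0,4) (0,5) (1,1) (1,2) (1,3) (1,4) (1,5) (2,3) (2,4) (2,5) (3,4) (3,5)] -> total=16
Click 3 (1,3) count=1: revealed 0 new [(none)] -> total=16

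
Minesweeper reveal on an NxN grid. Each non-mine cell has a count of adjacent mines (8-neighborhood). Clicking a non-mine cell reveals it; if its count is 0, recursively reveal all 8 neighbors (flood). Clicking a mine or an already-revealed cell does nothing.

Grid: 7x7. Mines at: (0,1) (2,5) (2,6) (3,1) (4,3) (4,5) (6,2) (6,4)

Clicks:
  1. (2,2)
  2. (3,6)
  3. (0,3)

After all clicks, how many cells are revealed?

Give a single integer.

Click 1 (2,2) count=1: revealed 1 new [(2,2)] -> total=1
Click 2 (3,6) count=3: revealed 1 new [(3,6)] -> total=2
Click 3 (0,3) count=0: revealed 15 new [(0,2) (0,3) (0,4) (0,5) (0,6) (1,2) (1,3) (1,4) (1,5) (1,6) (2,3) (2,4) (3,2) (3,3) (3,4)] -> total=17

Answer: 17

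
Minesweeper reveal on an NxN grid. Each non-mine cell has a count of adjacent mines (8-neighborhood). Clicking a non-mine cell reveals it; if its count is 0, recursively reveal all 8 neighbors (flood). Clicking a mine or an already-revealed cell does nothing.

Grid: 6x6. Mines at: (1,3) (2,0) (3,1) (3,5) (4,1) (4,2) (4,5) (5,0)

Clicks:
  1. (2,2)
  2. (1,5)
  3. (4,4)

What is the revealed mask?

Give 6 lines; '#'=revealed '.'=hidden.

Answer: ....##
....##
..#.##
......
....#.
......

Derivation:
Click 1 (2,2) count=2: revealed 1 new [(2,2)] -> total=1
Click 2 (1,5) count=0: revealed 6 new [(0,4) (0,5) (1,4) (1,5) (2,4) (2,5)] -> total=7
Click 3 (4,4) count=2: revealed 1 new [(4,4)] -> total=8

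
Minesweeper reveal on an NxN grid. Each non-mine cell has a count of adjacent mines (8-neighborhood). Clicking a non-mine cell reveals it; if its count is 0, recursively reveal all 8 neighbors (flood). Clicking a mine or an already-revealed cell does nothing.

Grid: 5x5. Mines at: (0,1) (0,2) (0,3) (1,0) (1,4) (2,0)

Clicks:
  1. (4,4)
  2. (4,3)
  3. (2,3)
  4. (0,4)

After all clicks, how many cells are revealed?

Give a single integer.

Click 1 (4,4) count=0: revealed 17 new [(1,1) (1,2) (1,3) (2,1) (2,2) (2,3) (2,4) (3,0) (3,1) (3,2) (3,3) (3,4) (4,0) (4,1) (4,2) (4,3) (4,4)] -> total=17
Click 2 (4,3) count=0: revealed 0 new [(none)] -> total=17
Click 3 (2,3) count=1: revealed 0 new [(none)] -> total=17
Click 4 (0,4) count=2: revealed 1 new [(0,4)] -> total=18

Answer: 18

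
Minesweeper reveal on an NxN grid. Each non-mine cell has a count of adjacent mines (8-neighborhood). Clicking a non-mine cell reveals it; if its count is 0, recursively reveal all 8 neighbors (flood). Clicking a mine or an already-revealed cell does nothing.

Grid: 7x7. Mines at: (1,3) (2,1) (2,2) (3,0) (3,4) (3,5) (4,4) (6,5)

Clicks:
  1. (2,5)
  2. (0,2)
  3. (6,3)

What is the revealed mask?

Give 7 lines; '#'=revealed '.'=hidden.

Answer: ..#....
.......
.....#.
.###...
####...
#####..
#####..

Derivation:
Click 1 (2,5) count=2: revealed 1 new [(2,5)] -> total=1
Click 2 (0,2) count=1: revealed 1 new [(0,2)] -> total=2
Click 3 (6,3) count=0: revealed 17 new [(3,1) (3,2) (3,3) (4,0) (4,1) (4,2) (4,3) (5,0) (5,1) (5,2) (5,3) (5,4) (6,0) (6,1) (6,2) (6,3) (6,4)] -> total=19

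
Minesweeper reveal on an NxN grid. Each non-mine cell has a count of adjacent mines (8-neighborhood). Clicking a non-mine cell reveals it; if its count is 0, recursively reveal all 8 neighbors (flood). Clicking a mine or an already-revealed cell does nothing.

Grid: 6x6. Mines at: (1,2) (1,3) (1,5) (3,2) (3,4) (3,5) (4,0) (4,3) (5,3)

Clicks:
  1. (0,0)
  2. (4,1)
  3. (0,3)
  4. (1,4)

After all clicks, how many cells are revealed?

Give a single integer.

Answer: 11

Derivation:
Click 1 (0,0) count=0: revealed 8 new [(0,0) (0,1) (1,0) (1,1) (2,0) (2,1) (3,0) (3,1)] -> total=8
Click 2 (4,1) count=2: revealed 1 new [(4,1)] -> total=9
Click 3 (0,3) count=2: revealed 1 new [(0,3)] -> total=10
Click 4 (1,4) count=2: revealed 1 new [(1,4)] -> total=11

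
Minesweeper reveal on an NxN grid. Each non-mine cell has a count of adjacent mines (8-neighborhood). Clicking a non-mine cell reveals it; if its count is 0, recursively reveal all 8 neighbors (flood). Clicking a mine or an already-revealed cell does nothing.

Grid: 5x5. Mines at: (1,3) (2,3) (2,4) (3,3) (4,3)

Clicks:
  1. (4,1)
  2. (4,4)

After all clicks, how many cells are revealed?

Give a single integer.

Click 1 (4,1) count=0: revealed 15 new [(0,0) (0,1) (0,2) (1,0) (1,1) (1,2) (2,0) (2,1) (2,2) (3,0) (3,1) (3,2) (4,0) (4,1) (4,2)] -> total=15
Click 2 (4,4) count=2: revealed 1 new [(4,4)] -> total=16

Answer: 16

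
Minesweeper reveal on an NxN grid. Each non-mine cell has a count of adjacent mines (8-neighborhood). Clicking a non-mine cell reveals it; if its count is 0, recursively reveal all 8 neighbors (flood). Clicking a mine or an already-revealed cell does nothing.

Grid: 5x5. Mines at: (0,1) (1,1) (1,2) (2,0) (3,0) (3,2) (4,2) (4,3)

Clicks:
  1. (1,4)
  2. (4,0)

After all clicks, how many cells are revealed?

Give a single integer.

Answer: 9

Derivation:
Click 1 (1,4) count=0: revealed 8 new [(0,3) (0,4) (1,3) (1,4) (2,3) (2,4) (3,3) (3,4)] -> total=8
Click 2 (4,0) count=1: revealed 1 new [(4,0)] -> total=9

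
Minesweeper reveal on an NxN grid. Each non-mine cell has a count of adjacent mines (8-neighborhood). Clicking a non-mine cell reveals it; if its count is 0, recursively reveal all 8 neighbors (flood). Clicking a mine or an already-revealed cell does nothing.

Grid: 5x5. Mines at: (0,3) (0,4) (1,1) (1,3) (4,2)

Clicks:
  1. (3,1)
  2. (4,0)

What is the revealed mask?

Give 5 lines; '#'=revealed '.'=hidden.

Click 1 (3,1) count=1: revealed 1 new [(3,1)] -> total=1
Click 2 (4,0) count=0: revealed 5 new [(2,0) (2,1) (3,0) (4,0) (4,1)] -> total=6

Answer: .....
.....
##...
##...
##...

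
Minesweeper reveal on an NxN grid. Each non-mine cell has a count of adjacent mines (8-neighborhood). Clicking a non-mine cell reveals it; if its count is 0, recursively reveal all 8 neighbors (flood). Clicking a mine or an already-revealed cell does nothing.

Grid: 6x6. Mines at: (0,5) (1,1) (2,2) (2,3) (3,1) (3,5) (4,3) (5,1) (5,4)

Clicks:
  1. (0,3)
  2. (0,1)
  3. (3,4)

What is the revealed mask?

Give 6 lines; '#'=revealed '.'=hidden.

Click 1 (0,3) count=0: revealed 6 new [(0,2) (0,3) (0,4) (1,2) (1,3) (1,4)] -> total=6
Click 2 (0,1) count=1: revealed 1 new [(0,1)] -> total=7
Click 3 (3,4) count=3: revealed 1 new [(3,4)] -> total=8

Answer: .####.
..###.
......
....#.
......
......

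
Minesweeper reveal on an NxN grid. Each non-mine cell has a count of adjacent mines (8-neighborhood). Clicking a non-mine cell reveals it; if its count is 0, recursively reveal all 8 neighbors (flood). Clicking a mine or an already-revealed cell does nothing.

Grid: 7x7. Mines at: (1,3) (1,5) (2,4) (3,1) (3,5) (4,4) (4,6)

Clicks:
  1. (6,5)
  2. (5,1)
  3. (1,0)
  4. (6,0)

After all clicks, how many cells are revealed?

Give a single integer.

Answer: 27

Derivation:
Click 1 (6,5) count=0: revealed 18 new [(4,0) (4,1) (4,2) (4,3) (5,0) (5,1) (5,2) (5,3) (5,4) (5,5) (5,6) (6,0) (6,1) (6,2) (6,3) (6,4) (6,5) (6,6)] -> total=18
Click 2 (5,1) count=0: revealed 0 new [(none)] -> total=18
Click 3 (1,0) count=0: revealed 9 new [(0,0) (0,1) (0,2) (1,0) (1,1) (1,2) (2,0) (2,1) (2,2)] -> total=27
Click 4 (6,0) count=0: revealed 0 new [(none)] -> total=27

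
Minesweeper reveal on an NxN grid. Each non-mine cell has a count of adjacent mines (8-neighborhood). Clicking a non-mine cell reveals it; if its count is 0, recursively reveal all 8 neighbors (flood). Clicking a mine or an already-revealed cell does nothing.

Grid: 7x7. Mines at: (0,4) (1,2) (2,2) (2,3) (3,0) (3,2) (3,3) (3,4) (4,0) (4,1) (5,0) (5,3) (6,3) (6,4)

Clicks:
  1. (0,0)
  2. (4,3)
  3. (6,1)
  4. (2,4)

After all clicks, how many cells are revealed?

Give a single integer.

Click 1 (0,0) count=0: revealed 6 new [(0,0) (0,1) (1,0) (1,1) (2,0) (2,1)] -> total=6
Click 2 (4,3) count=4: revealed 1 new [(4,3)] -> total=7
Click 3 (6,1) count=1: revealed 1 new [(6,1)] -> total=8
Click 4 (2,4) count=3: revealed 1 new [(2,4)] -> total=9

Answer: 9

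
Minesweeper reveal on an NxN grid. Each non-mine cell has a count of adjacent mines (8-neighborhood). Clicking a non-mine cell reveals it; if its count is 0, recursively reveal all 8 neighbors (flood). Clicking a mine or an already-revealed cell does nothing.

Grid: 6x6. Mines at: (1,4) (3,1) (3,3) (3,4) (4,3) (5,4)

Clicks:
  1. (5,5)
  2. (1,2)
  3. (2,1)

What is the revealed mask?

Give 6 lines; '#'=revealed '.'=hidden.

Answer: ####..
####..
####..
......
......
.....#

Derivation:
Click 1 (5,5) count=1: revealed 1 new [(5,5)] -> total=1
Click 2 (1,2) count=0: revealed 12 new [(0,0) (0,1) (0,2) (0,3) (1,0) (1,1) (1,2) (1,3) (2,0) (2,1) (2,2) (2,3)] -> total=13
Click 3 (2,1) count=1: revealed 0 new [(none)] -> total=13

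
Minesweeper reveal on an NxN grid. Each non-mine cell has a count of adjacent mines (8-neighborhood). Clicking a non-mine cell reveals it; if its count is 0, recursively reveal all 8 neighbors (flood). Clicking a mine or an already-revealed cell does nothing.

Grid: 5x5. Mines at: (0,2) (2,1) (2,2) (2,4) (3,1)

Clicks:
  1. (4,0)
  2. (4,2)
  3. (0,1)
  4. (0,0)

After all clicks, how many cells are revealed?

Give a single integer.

Click 1 (4,0) count=1: revealed 1 new [(4,0)] -> total=1
Click 2 (4,2) count=1: revealed 1 new [(4,2)] -> total=2
Click 3 (0,1) count=1: revealed 1 new [(0,1)] -> total=3
Click 4 (0,0) count=0: revealed 3 new [(0,0) (1,0) (1,1)] -> total=6

Answer: 6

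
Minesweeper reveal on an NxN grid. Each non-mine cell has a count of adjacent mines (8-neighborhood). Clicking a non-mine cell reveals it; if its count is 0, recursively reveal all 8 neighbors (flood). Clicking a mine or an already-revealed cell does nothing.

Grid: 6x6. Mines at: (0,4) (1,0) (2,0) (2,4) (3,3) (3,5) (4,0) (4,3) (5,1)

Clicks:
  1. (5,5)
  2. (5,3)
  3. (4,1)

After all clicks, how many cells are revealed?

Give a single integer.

Click 1 (5,5) count=0: revealed 4 new [(4,4) (4,5) (5,4) (5,5)] -> total=4
Click 2 (5,3) count=1: revealed 1 new [(5,3)] -> total=5
Click 3 (4,1) count=2: revealed 1 new [(4,1)] -> total=6

Answer: 6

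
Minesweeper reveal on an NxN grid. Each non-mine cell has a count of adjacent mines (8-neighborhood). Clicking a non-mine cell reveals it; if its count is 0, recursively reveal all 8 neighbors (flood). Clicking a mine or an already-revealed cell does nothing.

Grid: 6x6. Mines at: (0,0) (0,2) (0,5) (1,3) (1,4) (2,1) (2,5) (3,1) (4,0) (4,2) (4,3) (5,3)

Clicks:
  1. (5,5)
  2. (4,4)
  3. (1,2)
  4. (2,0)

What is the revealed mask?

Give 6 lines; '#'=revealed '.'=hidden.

Click 1 (5,5) count=0: revealed 6 new [(3,4) (3,5) (4,4) (4,5) (5,4) (5,5)] -> total=6
Click 2 (4,4) count=2: revealed 0 new [(none)] -> total=6
Click 3 (1,2) count=3: revealed 1 new [(1,2)] -> total=7
Click 4 (2,0) count=2: revealed 1 new [(2,0)] -> total=8

Answer: ......
..#...
#.....
....##
....##
....##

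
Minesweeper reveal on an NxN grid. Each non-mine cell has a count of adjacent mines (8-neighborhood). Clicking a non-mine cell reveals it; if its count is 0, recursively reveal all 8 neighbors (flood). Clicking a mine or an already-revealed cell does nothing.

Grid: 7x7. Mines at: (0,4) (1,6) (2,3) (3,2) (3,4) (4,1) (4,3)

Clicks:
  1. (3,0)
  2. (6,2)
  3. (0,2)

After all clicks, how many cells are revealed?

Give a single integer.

Answer: 34

Derivation:
Click 1 (3,0) count=1: revealed 1 new [(3,0)] -> total=1
Click 2 (6,2) count=0: revealed 21 new [(2,5) (2,6) (3,5) (3,6) (4,4) (4,5) (4,6) (5,0) (5,1) (5,2) (5,3) (5,4) (5,5) (5,6) (6,0) (6,1) (6,2) (6,3) (6,4) (6,5) (6,6)] -> total=22
Click 3 (0,2) count=0: revealed 12 new [(0,0) (0,1) (0,2) (0,3) (1,0) (1,1) (1,2) (1,3) (2,0) (2,1) (2,2) (3,1)] -> total=34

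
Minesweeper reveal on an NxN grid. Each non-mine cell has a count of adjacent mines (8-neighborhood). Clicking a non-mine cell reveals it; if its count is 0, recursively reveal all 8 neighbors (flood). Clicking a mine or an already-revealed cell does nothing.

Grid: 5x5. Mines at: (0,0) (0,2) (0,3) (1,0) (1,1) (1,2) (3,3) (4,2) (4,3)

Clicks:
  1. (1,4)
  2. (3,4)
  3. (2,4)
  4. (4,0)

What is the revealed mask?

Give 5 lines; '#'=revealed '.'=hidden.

Click 1 (1,4) count=1: revealed 1 new [(1,4)] -> total=1
Click 2 (3,4) count=2: revealed 1 new [(3,4)] -> total=2
Click 3 (2,4) count=1: revealed 1 new [(2,4)] -> total=3
Click 4 (4,0) count=0: revealed 6 new [(2,0) (2,1) (3,0) (3,1) (4,0) (4,1)] -> total=9

Answer: .....
....#
##..#
##..#
##...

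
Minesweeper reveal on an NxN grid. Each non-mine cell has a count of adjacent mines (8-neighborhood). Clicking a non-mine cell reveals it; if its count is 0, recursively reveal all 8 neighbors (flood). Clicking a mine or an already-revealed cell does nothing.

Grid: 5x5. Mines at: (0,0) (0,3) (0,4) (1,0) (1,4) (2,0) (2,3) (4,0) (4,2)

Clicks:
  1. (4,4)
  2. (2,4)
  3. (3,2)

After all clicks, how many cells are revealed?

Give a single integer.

Answer: 6

Derivation:
Click 1 (4,4) count=0: revealed 4 new [(3,3) (3,4) (4,3) (4,4)] -> total=4
Click 2 (2,4) count=2: revealed 1 new [(2,4)] -> total=5
Click 3 (3,2) count=2: revealed 1 new [(3,2)] -> total=6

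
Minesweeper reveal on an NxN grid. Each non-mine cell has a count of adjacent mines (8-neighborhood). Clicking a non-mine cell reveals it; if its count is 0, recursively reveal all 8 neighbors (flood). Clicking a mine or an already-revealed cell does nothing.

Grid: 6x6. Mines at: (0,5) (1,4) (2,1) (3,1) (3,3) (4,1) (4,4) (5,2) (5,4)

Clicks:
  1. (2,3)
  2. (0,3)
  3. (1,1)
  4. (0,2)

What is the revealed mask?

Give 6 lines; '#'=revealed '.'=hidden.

Click 1 (2,3) count=2: revealed 1 new [(2,3)] -> total=1
Click 2 (0,3) count=1: revealed 1 new [(0,3)] -> total=2
Click 3 (1,1) count=1: revealed 1 new [(1,1)] -> total=3
Click 4 (0,2) count=0: revealed 6 new [(0,0) (0,1) (0,2) (1,0) (1,2) (1,3)] -> total=9

Answer: ####..
####..
...#..
......
......
......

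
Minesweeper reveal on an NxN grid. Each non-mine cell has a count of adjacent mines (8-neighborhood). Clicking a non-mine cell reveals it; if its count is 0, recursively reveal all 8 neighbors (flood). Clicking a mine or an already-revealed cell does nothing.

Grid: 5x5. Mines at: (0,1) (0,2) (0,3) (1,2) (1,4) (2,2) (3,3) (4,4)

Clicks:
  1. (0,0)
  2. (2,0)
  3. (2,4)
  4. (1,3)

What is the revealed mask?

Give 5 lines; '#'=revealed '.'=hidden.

Answer: #....
##.#.
##..#
###..
###..

Derivation:
Click 1 (0,0) count=1: revealed 1 new [(0,0)] -> total=1
Click 2 (2,0) count=0: revealed 10 new [(1,0) (1,1) (2,0) (2,1) (3,0) (3,1) (3,2) (4,0) (4,1) (4,2)] -> total=11
Click 3 (2,4) count=2: revealed 1 new [(2,4)] -> total=12
Click 4 (1,3) count=5: revealed 1 new [(1,3)] -> total=13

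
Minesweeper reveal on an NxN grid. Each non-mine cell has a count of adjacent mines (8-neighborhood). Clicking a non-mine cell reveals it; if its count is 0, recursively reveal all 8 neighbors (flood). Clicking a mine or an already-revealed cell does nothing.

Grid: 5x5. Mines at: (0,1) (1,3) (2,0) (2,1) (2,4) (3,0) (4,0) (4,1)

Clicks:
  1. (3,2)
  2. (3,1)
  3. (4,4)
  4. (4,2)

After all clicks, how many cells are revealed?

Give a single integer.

Click 1 (3,2) count=2: revealed 1 new [(3,2)] -> total=1
Click 2 (3,1) count=5: revealed 1 new [(3,1)] -> total=2
Click 3 (4,4) count=0: revealed 5 new [(3,3) (3,4) (4,2) (4,3) (4,4)] -> total=7
Click 4 (4,2) count=1: revealed 0 new [(none)] -> total=7

Answer: 7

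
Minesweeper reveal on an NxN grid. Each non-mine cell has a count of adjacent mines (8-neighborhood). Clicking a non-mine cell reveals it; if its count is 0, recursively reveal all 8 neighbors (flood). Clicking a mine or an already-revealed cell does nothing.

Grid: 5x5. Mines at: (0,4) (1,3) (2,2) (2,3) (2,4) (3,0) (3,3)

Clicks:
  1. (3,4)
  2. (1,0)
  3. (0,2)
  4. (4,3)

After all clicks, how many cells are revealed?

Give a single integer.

Answer: 10

Derivation:
Click 1 (3,4) count=3: revealed 1 new [(3,4)] -> total=1
Click 2 (1,0) count=0: revealed 8 new [(0,0) (0,1) (0,2) (1,0) (1,1) (1,2) (2,0) (2,1)] -> total=9
Click 3 (0,2) count=1: revealed 0 new [(none)] -> total=9
Click 4 (4,3) count=1: revealed 1 new [(4,3)] -> total=10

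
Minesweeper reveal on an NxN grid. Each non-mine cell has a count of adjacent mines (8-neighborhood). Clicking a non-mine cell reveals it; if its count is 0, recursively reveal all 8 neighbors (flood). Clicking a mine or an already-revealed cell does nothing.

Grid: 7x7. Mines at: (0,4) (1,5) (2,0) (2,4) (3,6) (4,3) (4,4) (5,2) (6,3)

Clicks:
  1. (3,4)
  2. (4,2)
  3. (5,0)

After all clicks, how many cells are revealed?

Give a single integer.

Answer: 10

Derivation:
Click 1 (3,4) count=3: revealed 1 new [(3,4)] -> total=1
Click 2 (4,2) count=2: revealed 1 new [(4,2)] -> total=2
Click 3 (5,0) count=0: revealed 8 new [(3,0) (3,1) (4,0) (4,1) (5,0) (5,1) (6,0) (6,1)] -> total=10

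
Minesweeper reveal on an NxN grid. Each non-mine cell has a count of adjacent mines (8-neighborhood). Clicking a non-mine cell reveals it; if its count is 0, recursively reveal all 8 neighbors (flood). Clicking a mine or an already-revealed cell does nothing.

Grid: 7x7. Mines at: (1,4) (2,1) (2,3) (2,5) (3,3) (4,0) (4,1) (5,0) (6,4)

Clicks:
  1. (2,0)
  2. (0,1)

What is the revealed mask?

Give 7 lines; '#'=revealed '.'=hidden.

Answer: ####...
####...
#......
.......
.......
.......
.......

Derivation:
Click 1 (2,0) count=1: revealed 1 new [(2,0)] -> total=1
Click 2 (0,1) count=0: revealed 8 new [(0,0) (0,1) (0,2) (0,3) (1,0) (1,1) (1,2) (1,3)] -> total=9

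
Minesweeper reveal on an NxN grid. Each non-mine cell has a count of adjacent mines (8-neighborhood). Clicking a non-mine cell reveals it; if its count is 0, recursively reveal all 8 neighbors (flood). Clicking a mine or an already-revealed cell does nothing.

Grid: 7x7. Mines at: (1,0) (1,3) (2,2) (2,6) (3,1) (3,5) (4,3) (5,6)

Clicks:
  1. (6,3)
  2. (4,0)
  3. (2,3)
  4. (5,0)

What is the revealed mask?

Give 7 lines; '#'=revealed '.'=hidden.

Click 1 (6,3) count=0: revealed 15 new [(4,0) (4,1) (4,2) (5,0) (5,1) (5,2) (5,3) (5,4) (5,5) (6,0) (6,1) (6,2) (6,3) (6,4) (6,5)] -> total=15
Click 2 (4,0) count=1: revealed 0 new [(none)] -> total=15
Click 3 (2,3) count=2: revealed 1 new [(2,3)] -> total=16
Click 4 (5,0) count=0: revealed 0 new [(none)] -> total=16

Answer: .......
.......
...#...
.......
###....
######.
######.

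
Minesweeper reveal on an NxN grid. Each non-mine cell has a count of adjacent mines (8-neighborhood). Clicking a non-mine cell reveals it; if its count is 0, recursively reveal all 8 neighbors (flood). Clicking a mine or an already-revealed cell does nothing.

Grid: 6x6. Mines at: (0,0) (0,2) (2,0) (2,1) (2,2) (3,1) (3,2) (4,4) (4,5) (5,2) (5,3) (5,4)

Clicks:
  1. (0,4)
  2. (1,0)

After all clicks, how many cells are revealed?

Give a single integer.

Click 1 (0,4) count=0: revealed 12 new [(0,3) (0,4) (0,5) (1,3) (1,4) (1,5) (2,3) (2,4) (2,5) (3,3) (3,4) (3,5)] -> total=12
Click 2 (1,0) count=3: revealed 1 new [(1,0)] -> total=13

Answer: 13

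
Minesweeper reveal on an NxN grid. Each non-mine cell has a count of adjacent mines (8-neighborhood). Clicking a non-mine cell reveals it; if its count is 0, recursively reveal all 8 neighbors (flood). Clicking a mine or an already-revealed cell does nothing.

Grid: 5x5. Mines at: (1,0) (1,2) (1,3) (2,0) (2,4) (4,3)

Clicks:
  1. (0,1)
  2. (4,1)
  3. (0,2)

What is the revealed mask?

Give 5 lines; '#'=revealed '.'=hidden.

Click 1 (0,1) count=2: revealed 1 new [(0,1)] -> total=1
Click 2 (4,1) count=0: revealed 6 new [(3,0) (3,1) (3,2) (4,0) (4,1) (4,2)] -> total=7
Click 3 (0,2) count=2: revealed 1 new [(0,2)] -> total=8

Answer: .##..
.....
.....
###..
###..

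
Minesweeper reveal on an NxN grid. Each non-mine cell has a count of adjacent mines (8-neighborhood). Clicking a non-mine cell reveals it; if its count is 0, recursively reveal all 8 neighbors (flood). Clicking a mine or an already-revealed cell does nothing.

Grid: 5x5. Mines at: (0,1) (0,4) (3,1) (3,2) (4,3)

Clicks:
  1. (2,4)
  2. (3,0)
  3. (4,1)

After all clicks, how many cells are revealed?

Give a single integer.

Answer: 8

Derivation:
Click 1 (2,4) count=0: revealed 6 new [(1,3) (1,4) (2,3) (2,4) (3,3) (3,4)] -> total=6
Click 2 (3,0) count=1: revealed 1 new [(3,0)] -> total=7
Click 3 (4,1) count=2: revealed 1 new [(4,1)] -> total=8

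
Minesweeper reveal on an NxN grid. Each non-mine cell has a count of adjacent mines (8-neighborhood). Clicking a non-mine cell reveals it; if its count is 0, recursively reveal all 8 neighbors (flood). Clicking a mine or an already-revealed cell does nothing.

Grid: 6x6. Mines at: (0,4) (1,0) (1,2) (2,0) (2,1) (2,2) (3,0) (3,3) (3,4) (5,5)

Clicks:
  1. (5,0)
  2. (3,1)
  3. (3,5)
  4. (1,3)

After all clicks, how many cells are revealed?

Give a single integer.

Click 1 (5,0) count=0: revealed 10 new [(4,0) (4,1) (4,2) (4,3) (4,4) (5,0) (5,1) (5,2) (5,3) (5,4)] -> total=10
Click 2 (3,1) count=4: revealed 1 new [(3,1)] -> total=11
Click 3 (3,5) count=1: revealed 1 new [(3,5)] -> total=12
Click 4 (1,3) count=3: revealed 1 new [(1,3)] -> total=13

Answer: 13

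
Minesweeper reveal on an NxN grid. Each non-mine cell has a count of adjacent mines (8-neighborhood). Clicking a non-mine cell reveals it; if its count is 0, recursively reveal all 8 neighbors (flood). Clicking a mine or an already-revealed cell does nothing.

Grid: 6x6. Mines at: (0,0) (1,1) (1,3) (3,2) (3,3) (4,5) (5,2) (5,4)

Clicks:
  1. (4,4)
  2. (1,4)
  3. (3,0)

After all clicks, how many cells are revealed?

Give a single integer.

Answer: 10

Derivation:
Click 1 (4,4) count=3: revealed 1 new [(4,4)] -> total=1
Click 2 (1,4) count=1: revealed 1 new [(1,4)] -> total=2
Click 3 (3,0) count=0: revealed 8 new [(2,0) (2,1) (3,0) (3,1) (4,0) (4,1) (5,0) (5,1)] -> total=10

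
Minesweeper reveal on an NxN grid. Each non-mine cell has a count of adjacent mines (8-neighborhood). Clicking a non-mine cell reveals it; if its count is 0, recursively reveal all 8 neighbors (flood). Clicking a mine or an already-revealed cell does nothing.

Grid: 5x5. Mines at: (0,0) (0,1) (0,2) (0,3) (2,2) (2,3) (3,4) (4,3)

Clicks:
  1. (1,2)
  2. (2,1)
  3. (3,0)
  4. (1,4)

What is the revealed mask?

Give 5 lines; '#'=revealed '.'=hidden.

Click 1 (1,2) count=5: revealed 1 new [(1,2)] -> total=1
Click 2 (2,1) count=1: revealed 1 new [(2,1)] -> total=2
Click 3 (3,0) count=0: revealed 9 new [(1,0) (1,1) (2,0) (3,0) (3,1) (3,2) (4,0) (4,1) (4,2)] -> total=11
Click 4 (1,4) count=2: revealed 1 new [(1,4)] -> total=12

Answer: .....
###.#
##...
###..
###..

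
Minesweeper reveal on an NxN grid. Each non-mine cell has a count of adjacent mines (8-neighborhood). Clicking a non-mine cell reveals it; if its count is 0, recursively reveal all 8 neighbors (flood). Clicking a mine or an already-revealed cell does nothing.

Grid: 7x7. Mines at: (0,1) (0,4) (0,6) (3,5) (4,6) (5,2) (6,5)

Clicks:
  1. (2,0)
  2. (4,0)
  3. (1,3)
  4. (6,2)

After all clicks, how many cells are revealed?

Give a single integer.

Answer: 25

Derivation:
Click 1 (2,0) count=0: revealed 24 new [(1,0) (1,1) (1,2) (1,3) (1,4) (2,0) (2,1) (2,2) (2,3) (2,4) (3,0) (3,1) (3,2) (3,3) (3,4) (4,0) (4,1) (4,2) (4,3) (4,4) (5,0) (5,1) (6,0) (6,1)] -> total=24
Click 2 (4,0) count=0: revealed 0 new [(none)] -> total=24
Click 3 (1,3) count=1: revealed 0 new [(none)] -> total=24
Click 4 (6,2) count=1: revealed 1 new [(6,2)] -> total=25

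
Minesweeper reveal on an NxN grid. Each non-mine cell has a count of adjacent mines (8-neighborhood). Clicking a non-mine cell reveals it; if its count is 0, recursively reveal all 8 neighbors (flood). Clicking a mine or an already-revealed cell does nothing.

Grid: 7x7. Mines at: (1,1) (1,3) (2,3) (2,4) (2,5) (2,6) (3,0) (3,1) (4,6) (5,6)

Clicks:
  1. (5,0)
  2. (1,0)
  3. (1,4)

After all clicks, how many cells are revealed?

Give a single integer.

Answer: 24

Derivation:
Click 1 (5,0) count=0: revealed 22 new [(3,2) (3,3) (3,4) (3,5) (4,0) (4,1) (4,2) (4,3) (4,4) (4,5) (5,0) (5,1) (5,2) (5,3) (5,4) (5,5) (6,0) (6,1) (6,2) (6,3) (6,4) (6,5)] -> total=22
Click 2 (1,0) count=1: revealed 1 new [(1,0)] -> total=23
Click 3 (1,4) count=4: revealed 1 new [(1,4)] -> total=24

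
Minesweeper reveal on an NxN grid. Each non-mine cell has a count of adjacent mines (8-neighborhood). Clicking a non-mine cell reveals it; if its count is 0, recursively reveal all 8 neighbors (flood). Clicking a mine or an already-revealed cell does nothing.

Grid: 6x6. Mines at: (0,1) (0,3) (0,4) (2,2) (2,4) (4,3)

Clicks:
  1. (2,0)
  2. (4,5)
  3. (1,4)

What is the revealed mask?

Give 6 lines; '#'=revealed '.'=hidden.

Answer: ......
##..#.
##....
###.##
###.##
###.##

Derivation:
Click 1 (2,0) count=0: revealed 13 new [(1,0) (1,1) (2,0) (2,1) (3,0) (3,1) (3,2) (4,0) (4,1) (4,2) (5,0) (5,1) (5,2)] -> total=13
Click 2 (4,5) count=0: revealed 6 new [(3,4) (3,5) (4,4) (4,5) (5,4) (5,5)] -> total=19
Click 3 (1,4) count=3: revealed 1 new [(1,4)] -> total=20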